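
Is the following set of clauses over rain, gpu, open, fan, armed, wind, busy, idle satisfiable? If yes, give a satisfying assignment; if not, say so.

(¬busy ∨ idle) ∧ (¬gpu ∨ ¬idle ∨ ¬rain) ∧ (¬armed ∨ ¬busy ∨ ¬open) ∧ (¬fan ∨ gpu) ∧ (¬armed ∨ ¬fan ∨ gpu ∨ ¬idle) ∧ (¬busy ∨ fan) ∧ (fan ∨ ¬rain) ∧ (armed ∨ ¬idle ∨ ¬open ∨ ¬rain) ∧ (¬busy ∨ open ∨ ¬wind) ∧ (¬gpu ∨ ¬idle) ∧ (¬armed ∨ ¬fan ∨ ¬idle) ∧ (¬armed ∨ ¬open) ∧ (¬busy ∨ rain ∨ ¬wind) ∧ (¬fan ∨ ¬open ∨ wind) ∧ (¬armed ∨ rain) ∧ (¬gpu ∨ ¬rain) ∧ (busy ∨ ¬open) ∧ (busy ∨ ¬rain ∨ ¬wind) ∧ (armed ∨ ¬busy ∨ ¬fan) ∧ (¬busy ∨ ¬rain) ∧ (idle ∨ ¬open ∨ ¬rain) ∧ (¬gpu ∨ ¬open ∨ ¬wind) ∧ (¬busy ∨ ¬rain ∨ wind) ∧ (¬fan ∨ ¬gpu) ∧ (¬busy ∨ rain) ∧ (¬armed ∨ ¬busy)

Try rain = True:
  (fan ∨ ¬rain) forces fan = True.
  (¬fan ∨ gpu) forces gpu = True.
  clause (¬gpu ∨ ¬rain) is falsified — backtrack.
So rain = False.
  then (¬armed ∨ rain) forces armed = False.
  then (¬busy ∨ rain) forces busy = False.
  then (busy ∨ ¬open) forces open = False.
Set gpu = False.
  then (¬fan ∨ gpu) forces fan = False.
Set wind = True.
Set idle = False.
All clauses satisfied.

rain=F; gpu=F; open=F; fan=F; armed=F; wind=T; busy=F; idle=F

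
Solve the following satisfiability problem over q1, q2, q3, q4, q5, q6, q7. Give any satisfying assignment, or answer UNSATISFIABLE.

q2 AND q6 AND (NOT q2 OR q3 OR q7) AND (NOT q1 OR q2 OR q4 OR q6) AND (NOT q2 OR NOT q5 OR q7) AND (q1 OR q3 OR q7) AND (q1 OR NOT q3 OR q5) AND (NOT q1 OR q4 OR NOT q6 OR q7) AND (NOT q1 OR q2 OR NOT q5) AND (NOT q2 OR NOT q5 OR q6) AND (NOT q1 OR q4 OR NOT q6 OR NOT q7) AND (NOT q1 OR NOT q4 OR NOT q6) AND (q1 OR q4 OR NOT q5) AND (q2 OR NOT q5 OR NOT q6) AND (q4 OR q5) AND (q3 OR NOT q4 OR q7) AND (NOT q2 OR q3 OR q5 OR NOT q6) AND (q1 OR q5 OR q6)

Unit clause (q2) forces q2 = True.
Unit clause (q6) forces q6 = True.
Try q1 = True:
  (NOT q1 OR NOT q4 OR NOT q6) forces q4 = False.
  (NOT q1 OR q4 OR NOT q6 OR q7) forces q7 = True.
  clause (NOT q1 OR q4 OR NOT q6 OR NOT q7) is falsified — backtrack.
So q1 = False.
Set q3 = False.
  then (NOT q2 OR q3 OR q7) forces q7 = True.
  then (NOT q2 OR q3 OR q5 OR NOT q6) forces q5 = True.
  then (q1 OR q4 OR NOT q5) forces q4 = True.
All clauses satisfied.

q1: False, q2: True, q3: False, q4: True, q5: True, q6: True, q7: True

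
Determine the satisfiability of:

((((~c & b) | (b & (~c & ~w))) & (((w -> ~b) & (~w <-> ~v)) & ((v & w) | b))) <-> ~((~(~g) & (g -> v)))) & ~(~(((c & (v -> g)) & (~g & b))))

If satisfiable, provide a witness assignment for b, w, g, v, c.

Case c = True: the formula simplifies to (~(~g) & (g -> v)) & ~(~(((v -> g) & (~g & b)))).
  g = True: the conjunct ~(~(((v -> g) & (~g & b)))) becomes ~(~False) = False.
  g = False: the conjunct ~(~g) becomes ~(~False) = False.
Case c = False: the conjunct ~(~(((c & (v -> g)) & (~g & b)))) becomes ~(~False) = False.
Both cases fail — unsatisfiable.

Unsatisfiable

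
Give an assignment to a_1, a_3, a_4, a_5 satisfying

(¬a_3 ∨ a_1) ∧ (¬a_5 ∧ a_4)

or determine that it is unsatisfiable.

a_1 = True, a_3 = False, a_4 = True, a_5 = False

  ¬a_3 ∨ a_1 = True
    ¬a_3 = True
  ¬a_5 ∧ a_4 = True
    ¬a_5 = True
Both conjuncts True, so the formula holds.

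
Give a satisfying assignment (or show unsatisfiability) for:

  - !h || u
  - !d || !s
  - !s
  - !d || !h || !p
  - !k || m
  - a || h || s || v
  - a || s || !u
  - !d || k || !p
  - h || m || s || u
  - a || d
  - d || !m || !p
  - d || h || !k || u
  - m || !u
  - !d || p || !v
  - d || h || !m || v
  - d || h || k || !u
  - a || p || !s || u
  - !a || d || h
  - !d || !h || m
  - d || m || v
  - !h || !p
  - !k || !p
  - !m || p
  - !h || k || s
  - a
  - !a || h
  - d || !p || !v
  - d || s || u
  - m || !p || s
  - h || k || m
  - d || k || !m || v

No satisfying assignment exists.

Case a = True:
  (!s) forces s = False.
  (!a || h) forces h = True.
  (!h || u) forces u = True.
  (m || !u) forces m = True.
  (!h || !p) forces p = False.
  Clause (!m || p) is falsified — contradiction.
Case a = False:
  Clause (a) is falsified — contradiction.
Both cases fail, so the formula is unsatisfiable.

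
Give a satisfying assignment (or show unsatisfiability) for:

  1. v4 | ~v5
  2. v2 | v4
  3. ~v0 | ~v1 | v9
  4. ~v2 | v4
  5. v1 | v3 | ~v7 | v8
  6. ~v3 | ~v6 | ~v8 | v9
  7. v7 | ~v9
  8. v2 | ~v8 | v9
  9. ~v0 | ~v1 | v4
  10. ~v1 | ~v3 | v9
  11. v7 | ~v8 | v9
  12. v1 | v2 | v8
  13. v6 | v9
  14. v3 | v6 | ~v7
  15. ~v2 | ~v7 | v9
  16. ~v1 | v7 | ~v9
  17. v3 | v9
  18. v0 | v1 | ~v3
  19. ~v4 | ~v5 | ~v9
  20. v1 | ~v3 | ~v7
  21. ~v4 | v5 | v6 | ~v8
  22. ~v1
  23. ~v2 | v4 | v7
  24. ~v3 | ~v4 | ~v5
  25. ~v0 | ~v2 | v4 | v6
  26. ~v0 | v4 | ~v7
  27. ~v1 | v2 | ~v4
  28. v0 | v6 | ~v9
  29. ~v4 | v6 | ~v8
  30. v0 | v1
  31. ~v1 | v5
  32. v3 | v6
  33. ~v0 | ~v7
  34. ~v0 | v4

v0 = True; v1 = False; v2 = True; v3 = True; v4 = True; v5 = False; v6 = True; v7 = False; v8 = False; v9 = False

Unit clause (~v1) forces v1 = False.
In (v0 | v1) only v0 is left, so v0 = True.
In (~v0 | ~v7) only ~v7 is left, so v7 = False.
In (~v0 | v4) only v4 is left, so v4 = True.
In (v7 | ~v9) only ~v9 is left, so v9 = False.
In (v7 | ~v8 | v9) only ~v8 is left, so v8 = False.
In (v1 | v2 | v8) only v2 is left, so v2 = True.
In (v6 | v9) only v6 is left, so v6 = True.
In (v3 | v9) only v3 is left, so v3 = True.
In (~v3 | ~v4 | ~v5) only ~v5 is left, so v5 = False.
All clauses satisfied.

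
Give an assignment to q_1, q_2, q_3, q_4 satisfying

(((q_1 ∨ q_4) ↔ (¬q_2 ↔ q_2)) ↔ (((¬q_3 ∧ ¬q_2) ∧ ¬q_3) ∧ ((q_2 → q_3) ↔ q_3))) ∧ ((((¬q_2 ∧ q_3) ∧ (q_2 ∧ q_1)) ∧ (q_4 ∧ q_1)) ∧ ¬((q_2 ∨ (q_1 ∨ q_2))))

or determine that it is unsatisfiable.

UNSATISFIABLE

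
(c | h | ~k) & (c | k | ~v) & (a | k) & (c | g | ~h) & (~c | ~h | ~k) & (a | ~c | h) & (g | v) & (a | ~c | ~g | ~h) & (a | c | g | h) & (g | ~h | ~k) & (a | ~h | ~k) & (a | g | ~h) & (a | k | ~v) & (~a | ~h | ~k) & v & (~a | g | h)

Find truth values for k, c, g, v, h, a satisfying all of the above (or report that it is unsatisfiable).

k: False, c: True, g: True, v: True, h: False, a: True

Unit clause (v) forces v = True.
Set k = False.
  then (c | k | ~v) forces c = True.
  then (a | k) forces a = True.
Set g = True.
Set h = False.
All clauses satisfied.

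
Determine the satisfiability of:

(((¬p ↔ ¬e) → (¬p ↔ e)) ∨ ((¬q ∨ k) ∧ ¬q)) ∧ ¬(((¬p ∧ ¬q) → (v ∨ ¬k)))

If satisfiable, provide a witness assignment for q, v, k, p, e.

q=F; v=F; k=T; p=F; e=T

  ((¬p ↔ ¬e) → (¬p ↔ e)) ∨ ((¬q ∨ k) ∧ ¬q) = True
    (¬p ↔ ¬e) → (¬p ↔ e) = True
      ¬p ↔ ¬e = False
        ¬p = True
        ¬e = False
      ¬p ↔ e = True
        ¬p = True
    (¬q ∨ k) ∧ ¬q = True
      ¬q ∨ k = True
        ¬q = True
      ¬q = True
  ¬(((¬p ∧ ¬q) → (v ∨ ¬k))) = True
    (¬p ∧ ¬q) → (v ∨ ¬k) = False
      ¬p ∧ ¬q = True
        ¬p = True
        ¬q = True
      v ∨ ¬k = False
        ¬k = False
Both conjuncts True, so the formula holds.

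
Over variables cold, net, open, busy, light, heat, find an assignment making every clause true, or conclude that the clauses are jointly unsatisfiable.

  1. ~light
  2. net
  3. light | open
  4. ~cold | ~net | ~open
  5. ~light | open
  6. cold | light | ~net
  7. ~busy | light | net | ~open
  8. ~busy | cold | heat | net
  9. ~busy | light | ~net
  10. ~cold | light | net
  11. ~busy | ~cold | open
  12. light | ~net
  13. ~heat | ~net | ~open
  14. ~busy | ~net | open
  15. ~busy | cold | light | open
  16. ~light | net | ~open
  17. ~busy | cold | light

Case net = True:
  (~light) forces light = False.
  Clause (light | ~net) is falsified — contradiction.
Case net = False:
  Clause (net) is falsified — contradiction.
Both cases fail, so the formula is unsatisfiable.

Unsatisfiable — no assignment works.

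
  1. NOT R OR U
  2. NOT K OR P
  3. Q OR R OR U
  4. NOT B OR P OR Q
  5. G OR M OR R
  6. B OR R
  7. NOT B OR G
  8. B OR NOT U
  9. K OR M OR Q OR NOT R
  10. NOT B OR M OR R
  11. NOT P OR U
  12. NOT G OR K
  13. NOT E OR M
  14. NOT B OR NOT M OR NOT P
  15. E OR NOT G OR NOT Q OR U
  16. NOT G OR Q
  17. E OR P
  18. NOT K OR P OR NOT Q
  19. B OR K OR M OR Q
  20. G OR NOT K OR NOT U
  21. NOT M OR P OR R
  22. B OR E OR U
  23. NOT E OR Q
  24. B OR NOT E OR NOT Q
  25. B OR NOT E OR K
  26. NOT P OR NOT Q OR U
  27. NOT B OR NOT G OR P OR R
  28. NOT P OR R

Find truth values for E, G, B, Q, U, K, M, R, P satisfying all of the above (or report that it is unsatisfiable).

Set E = False.
  then (E OR P) forces P = True.
  then (NOT P OR R) forces R = True.
  then (NOT R OR U) forces U = True.
  then (B OR NOT U) forces B = True.
  then (NOT B OR NOT M OR NOT P) forces M = False.
  then (NOT B OR G) forces G = True.
  then (NOT G OR K) forces K = True.
  then (NOT G OR Q) forces Q = True.
All clauses satisfied.

E=F, G=T, B=T, Q=T, U=T, K=T, M=F, R=T, P=T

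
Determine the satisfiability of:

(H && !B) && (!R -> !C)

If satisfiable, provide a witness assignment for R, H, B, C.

R = True, H = True, B = False, C = True

  H && !B = True
    !B = True
  !R -> !C = True
    !R = False
    !C = False
Both conjuncts True, so the formula holds.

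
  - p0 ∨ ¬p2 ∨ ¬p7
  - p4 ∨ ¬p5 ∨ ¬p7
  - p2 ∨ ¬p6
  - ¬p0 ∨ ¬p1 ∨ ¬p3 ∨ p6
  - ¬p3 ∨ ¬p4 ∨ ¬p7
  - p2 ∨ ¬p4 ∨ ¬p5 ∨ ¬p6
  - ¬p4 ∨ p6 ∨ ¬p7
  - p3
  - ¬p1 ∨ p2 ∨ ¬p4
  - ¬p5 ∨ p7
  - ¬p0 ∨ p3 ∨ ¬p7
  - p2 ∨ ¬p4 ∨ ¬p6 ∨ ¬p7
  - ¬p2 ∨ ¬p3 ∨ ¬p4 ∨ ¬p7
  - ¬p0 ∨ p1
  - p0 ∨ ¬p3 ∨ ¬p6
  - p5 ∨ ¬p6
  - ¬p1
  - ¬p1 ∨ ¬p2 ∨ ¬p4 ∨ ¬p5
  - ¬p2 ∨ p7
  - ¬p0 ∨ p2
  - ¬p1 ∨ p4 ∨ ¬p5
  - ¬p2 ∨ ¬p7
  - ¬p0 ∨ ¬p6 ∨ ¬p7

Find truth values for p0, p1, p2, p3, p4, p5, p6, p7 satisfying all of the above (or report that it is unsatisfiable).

p0: False, p1: False, p2: False, p3: True, p4: False, p5: False, p6: False, p7: True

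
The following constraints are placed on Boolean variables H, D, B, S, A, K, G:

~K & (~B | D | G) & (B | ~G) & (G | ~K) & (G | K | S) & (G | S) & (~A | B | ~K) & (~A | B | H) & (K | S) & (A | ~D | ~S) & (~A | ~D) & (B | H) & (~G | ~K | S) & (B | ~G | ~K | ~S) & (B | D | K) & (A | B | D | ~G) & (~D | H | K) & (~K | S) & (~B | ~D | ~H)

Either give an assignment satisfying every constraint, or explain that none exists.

Unit clause (~K) forces K = False.
In (K | S) only S is left, so S = True.
Set H = True.
Try D = True:
  (A | ~D | ~S) forces A = True.
  clause (~A | ~D) is falsified — backtrack.
So D = False.
  then (B | D | K) forces B = True.
  then (~B | D | G) forces G = True.
Set A = True.
All clauses satisfied.

H=T; D=F; B=T; S=T; A=T; K=F; G=T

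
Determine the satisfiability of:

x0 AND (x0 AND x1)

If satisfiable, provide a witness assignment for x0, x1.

x0 = True, x1 = True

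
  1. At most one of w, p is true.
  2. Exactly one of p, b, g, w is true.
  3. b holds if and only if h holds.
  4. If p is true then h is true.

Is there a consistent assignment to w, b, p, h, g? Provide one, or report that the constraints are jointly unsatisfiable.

w=F, b=F, p=F, h=F, g=T

  (1) {w, p}: 0 true — at most one ✓
  (2) {p, b, g, w}: 1 true — exactly one ✓
  (3) b=F, h=F — same ✓
  (4) p=F ⇒ h: vacuous ✓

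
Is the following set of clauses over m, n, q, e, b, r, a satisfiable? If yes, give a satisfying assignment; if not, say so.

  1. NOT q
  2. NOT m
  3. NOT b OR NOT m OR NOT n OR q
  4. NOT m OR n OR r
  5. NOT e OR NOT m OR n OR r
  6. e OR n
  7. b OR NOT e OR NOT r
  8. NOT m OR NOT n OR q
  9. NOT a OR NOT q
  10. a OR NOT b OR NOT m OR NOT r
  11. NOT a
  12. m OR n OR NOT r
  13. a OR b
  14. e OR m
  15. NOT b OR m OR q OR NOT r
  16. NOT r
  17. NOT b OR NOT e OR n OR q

m = False, n = True, q = False, e = True, b = True, r = False, a = False

Unit clause (NOT q) forces q = False.
Unit clause (NOT m) forces m = False.
Unit clause (NOT a) forces a = False.
In (a OR b) only b is left, so b = True.
In (e OR m) only e is left, so e = True.
In (NOT b OR m OR q OR NOT r) only NOT r is left, so r = False.
In (NOT b OR NOT e OR n OR q) only n is left, so n = True.
All clauses satisfied.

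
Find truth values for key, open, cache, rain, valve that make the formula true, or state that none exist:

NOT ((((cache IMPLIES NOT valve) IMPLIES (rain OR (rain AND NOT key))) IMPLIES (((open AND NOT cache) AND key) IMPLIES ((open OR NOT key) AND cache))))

key: True, open: True, cache: False, rain: True, valve: False

  NOT ((((cache IMPLIES NOT valve) IMPLIES (rain OR (rain AND NOT key))) IMPLIES (((open AND NOT cache) AND key) IMPLIES ((open OR NOT key) AND cache)))) = True
    ((cache IMPLIES NOT valve) IMPLIES (rain OR (rain AND NOT key))) IMPLIES (((open AND NOT cache) AND key) IMPLIES ((open OR NOT key) AND cache)) = False
      (cache IMPLIES NOT valve) IMPLIES (rain OR (rain AND NOT key)) = True
        cache IMPLIES NOT valve = True
          NOT valve = True
        rain OR (rain AND NOT key) = True
          rain AND NOT key = False
            NOT key = False
      ((open AND NOT cache) AND key) IMPLIES ((open OR NOT key) AND cache) = False
        (open AND NOT cache) AND key = True
          open AND NOT cache = True
            NOT cache = True
        (open OR NOT key) AND cache = False
          open OR NOT key = True
            NOT key = False
The formula evaluates to True.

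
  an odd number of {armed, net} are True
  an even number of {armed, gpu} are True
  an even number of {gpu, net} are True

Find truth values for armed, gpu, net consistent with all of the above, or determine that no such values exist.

Adding constraints 1, 2, 3 mod 2: every variable appears an even number of times on the left, so the left side is 0.
But the right sides sum to 1 (mod 2). 0 ≠ 1 — the system is inconsistent.

Unsatisfiable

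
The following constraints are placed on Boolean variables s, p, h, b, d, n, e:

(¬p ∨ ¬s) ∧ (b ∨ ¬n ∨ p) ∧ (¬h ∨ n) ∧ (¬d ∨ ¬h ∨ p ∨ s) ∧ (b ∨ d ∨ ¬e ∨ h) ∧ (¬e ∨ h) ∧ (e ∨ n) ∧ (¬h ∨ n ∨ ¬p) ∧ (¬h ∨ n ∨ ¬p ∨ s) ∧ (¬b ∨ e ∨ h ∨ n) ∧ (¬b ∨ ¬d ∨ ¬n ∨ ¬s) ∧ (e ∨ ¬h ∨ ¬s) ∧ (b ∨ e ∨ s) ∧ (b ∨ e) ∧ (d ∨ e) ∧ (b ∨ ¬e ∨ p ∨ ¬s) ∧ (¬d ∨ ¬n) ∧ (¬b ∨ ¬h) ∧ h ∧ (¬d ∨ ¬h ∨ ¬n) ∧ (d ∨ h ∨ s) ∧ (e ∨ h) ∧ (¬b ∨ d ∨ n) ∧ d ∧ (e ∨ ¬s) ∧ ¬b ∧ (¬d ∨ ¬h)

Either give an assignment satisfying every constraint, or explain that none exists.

Case h = True:
  (¬h ∨ n) forces n = True.
  (¬d ∨ ¬n) forces d = False.
  Clause (d) is falsified — contradiction.
Case h = False:
  Clause (h) is falsified — contradiction.
Both cases fail, so the formula is unsatisfiable.

The formula is unsatisfiable.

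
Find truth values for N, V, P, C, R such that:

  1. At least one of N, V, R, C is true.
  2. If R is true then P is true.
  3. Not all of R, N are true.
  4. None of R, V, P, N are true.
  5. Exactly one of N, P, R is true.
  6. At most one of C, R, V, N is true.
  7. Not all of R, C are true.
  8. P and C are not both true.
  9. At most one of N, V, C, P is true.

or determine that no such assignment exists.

The formula is unsatisfiable.

Case V = True:
  Constraint (4) is violated (V=T) — contradiction.
Case V = False:
  (4) forces R = False.
  (4) forces P = False.
  (4) forces N = False.
  Constraint (5) is violated (N=F, P=F, R=F) — contradiction.
Both cases fail — unsatisfiable.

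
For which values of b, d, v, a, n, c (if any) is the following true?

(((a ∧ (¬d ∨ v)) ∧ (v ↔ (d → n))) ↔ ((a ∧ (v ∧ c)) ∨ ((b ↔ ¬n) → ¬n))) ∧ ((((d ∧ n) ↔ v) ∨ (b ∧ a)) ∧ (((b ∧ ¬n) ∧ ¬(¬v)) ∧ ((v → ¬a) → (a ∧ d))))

b=T; d=F; v=T; a=T; n=F; c=F

  ((a ∧ (¬d ∨ v)) ∧ (v ↔ (d → n))) ↔ ((a ∧ (v ∧ c)) ∨ ((b ↔ ¬n) → ¬n)) = True
    (a ∧ (¬d ∨ v)) ∧ (v ↔ (d → n)) = True
      a ∧ (¬d ∨ v) = True
        ¬d ∨ v = True
          ¬d = True
      v ↔ (d → n) = True
        d → n = True
    (a ∧ (v ∧ c)) ∨ ((b ↔ ¬n) → ¬n) = True
      a ∧ (v ∧ c) = False
        v ∧ c = False
      (b ↔ ¬n) → ¬n = True
        b ↔ ¬n = True
          ¬n = True
        ¬n = True
  (((d ∧ n) ↔ v) ∨ (b ∧ a)) ∧ (((b ∧ ¬n) ∧ ¬(¬v)) ∧ ((v → ¬a) → (a ∧ d))) = True
    ((d ∧ n) ↔ v) ∨ (b ∧ a) = True
      (d ∧ n) ↔ v = False
        d ∧ n = False
      b ∧ a = True
    ((b ∧ ¬n) ∧ ¬(¬v)) ∧ ((v → ¬a) → (a ∧ d)) = True
      (b ∧ ¬n) ∧ ¬(¬v) = True
        b ∧ ¬n = True
          ¬n = True
        ¬(¬v) = True
          ¬v = False
      (v → ¬a) → (a ∧ d) = True
        v → ¬a = False
          ¬a = False
        a ∧ d = False
Both conjuncts True, so the formula holds.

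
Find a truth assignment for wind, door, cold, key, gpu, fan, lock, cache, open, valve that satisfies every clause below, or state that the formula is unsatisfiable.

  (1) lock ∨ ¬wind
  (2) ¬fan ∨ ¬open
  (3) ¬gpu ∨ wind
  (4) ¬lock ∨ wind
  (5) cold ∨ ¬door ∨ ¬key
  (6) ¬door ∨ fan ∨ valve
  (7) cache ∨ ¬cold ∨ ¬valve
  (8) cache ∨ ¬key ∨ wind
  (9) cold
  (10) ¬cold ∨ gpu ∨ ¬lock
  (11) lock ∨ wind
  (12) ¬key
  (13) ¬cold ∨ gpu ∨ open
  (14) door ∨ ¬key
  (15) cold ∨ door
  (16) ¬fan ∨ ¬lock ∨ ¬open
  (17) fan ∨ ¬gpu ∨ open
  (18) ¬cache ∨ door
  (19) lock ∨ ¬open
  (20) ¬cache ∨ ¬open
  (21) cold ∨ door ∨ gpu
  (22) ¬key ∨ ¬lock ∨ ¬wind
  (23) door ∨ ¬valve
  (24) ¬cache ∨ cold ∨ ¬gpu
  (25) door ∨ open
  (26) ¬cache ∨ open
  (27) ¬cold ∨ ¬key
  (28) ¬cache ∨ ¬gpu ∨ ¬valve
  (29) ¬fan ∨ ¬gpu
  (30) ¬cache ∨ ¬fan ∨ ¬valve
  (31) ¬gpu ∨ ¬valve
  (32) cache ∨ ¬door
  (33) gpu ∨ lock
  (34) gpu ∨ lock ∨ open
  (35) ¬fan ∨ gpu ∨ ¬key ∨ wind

Unit clause (cold) forces cold = True.
Unit clause (¬key) forces key = False.
Try wind = False:
  (¬gpu ∨ wind) forces gpu = False.
  (¬lock ∨ wind) forces lock = False.
  clause (lock ∨ wind) is falsified — backtrack.
So wind = True.
  then (lock ∨ ¬wind) forces lock = True.
  then (¬cold ∨ gpu ∨ ¬lock) forces gpu = True.
  then (¬fan ∨ ¬gpu) forces fan = False.
  then (¬gpu ∨ ¬valve) forces valve = False.
  then (¬door ∨ fan ∨ valve) forces door = False.
  then (fan ∨ ¬gpu ∨ open) forces open = True.
  then (¬cache ∨ door) forces cache = False.
All clauses satisfied.

wind: True, door: False, cold: True, key: False, gpu: True, fan: False, lock: True, cache: False, open: True, valve: False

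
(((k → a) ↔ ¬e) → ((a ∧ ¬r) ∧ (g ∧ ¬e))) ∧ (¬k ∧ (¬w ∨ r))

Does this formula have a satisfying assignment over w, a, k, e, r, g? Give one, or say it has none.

w: False, a: False, k: False, e: True, r: True, g: False

  ((k → a) ↔ ¬e) → ((a ∧ ¬r) ∧ (g ∧ ¬e)) = True
    (k → a) ↔ ¬e = False
      k → a = True
      ¬e = False
    (a ∧ ¬r) ∧ (g ∧ ¬e) = False
      a ∧ ¬r = False
        ¬r = False
      g ∧ ¬e = False
        ¬e = False
  ¬k ∧ (¬w ∨ r) = True
    ¬k = True
    ¬w ∨ r = True
      ¬w = True
Both conjuncts True, so the formula holds.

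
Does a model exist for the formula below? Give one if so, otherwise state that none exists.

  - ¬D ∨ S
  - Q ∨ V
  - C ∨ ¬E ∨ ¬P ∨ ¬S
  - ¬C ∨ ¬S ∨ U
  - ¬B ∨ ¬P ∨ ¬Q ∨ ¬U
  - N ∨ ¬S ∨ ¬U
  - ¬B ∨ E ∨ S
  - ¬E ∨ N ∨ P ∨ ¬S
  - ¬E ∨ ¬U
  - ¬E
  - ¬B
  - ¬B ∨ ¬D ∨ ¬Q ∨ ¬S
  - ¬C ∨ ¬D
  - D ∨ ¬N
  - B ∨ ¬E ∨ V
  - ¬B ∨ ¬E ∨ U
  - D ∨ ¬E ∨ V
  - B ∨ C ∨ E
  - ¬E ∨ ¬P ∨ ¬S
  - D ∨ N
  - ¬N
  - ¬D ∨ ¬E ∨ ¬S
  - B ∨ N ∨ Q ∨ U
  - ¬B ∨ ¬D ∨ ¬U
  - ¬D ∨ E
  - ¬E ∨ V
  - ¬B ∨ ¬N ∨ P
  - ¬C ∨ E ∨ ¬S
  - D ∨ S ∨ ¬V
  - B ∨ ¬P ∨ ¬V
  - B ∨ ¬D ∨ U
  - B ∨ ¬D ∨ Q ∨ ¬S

No satisfying assignment exists.

Case N = True:
  Clause (¬N) is falsified — contradiction.
Case N = False:
  (¬E) forces E = False.
  (¬B) forces B = False.
  (B ∨ C ∨ E) forces C = True.
  (¬C ∨ ¬D) forces D = False.
  Clause (D ∨ N) is falsified — contradiction.
Both cases fail, so the formula is unsatisfiable.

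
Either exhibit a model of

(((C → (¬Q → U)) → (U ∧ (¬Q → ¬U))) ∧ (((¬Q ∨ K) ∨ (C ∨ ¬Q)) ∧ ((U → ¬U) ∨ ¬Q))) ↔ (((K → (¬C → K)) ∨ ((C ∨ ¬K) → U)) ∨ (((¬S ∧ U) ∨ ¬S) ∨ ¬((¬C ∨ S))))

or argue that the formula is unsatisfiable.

S = False, U = False, K = True, Q = False, C = True

  (((C → (¬Q → U)) → (U ∧ (¬Q → ¬U))) ∧ (((¬Q ∨ K) ∨ (C ∨ ¬Q)) ∧ ((U → ¬U) ∨ ¬Q))) ↔ (((K → (¬C → K)) ∨ ((C ∨ ¬K) → U)) ∨ (((¬S ∧ U) ∨ ¬S) ∨ ¬((¬C ∨ S)))) = True
    ((C → (¬Q → U)) → (U ∧ (¬Q → ¬U))) ∧ (((¬Q ∨ K) ∨ (C ∨ ¬Q)) ∧ ((U → ¬U) ∨ ¬Q)) = True
      (C → (¬Q → U)) → (U ∧ (¬Q → ¬U)) = True
        C → (¬Q → U) = False
          ¬Q → U = False
            ¬Q = True
        U ∧ (¬Q → ¬U) = False
          ¬Q → ¬U = True
            ¬Q = True
            ¬U = True
      ((¬Q ∨ K) ∨ (C ∨ ¬Q)) ∧ ((U → ¬U) ∨ ¬Q) = True
        (¬Q ∨ K) ∨ (C ∨ ¬Q) = True
          ¬Q ∨ K = True
            ¬Q = True
          C ∨ ¬Q = True
            ¬Q = True
        (U → ¬U) ∨ ¬Q = True
          U → ¬U = True
            ¬U = True
          ¬Q = True
    ((K → (¬C → K)) ∨ ((C ∨ ¬K) → U)) ∨ (((¬S ∧ U) ∨ ¬S) ∨ ¬((¬C ∨ S))) = True
      (K → (¬C → K)) ∨ ((C ∨ ¬K) → U) = True
        K → (¬C → K) = True
          ¬C → K = True
            ¬C = False
        (C ∨ ¬K) → U = False
          C ∨ ¬K = True
            ¬K = False
      ((¬S ∧ U) ∨ ¬S) ∨ ¬((¬C ∨ S)) = True
        (¬S ∧ U) ∨ ¬S = True
          ¬S ∧ U = False
            ¬S = True
          ¬S = True
        ¬((¬C ∨ S)) = True
          ¬C ∨ S = False
            ¬C = False
The formula evaluates to True.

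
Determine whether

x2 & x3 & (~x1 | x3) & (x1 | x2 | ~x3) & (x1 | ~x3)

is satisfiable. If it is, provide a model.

Unit clause (x2) forces x2 = True.
Unit clause (x3) forces x3 = True.
In (x1 | ~x3) only x1 is left, so x1 = True.
Check each clause:
  (x2): x2 holds.
  (x3): x3 holds.
  (~x1 | x3): x3 holds.
  (x1 | x2 | ~x3): x1 holds.
  (x1 | ~x3): x1 holds.
All clauses satisfied.

x1 = True, x2 = True, x3 = True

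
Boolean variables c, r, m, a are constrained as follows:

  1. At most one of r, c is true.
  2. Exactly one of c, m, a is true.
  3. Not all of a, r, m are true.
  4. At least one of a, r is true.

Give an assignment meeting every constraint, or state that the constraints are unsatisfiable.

c = False, r = True, m = True, a = False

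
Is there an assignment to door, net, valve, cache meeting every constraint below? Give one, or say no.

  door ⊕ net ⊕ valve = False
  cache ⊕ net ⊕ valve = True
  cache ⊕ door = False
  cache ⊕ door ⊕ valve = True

Adding constraints 1, 2, 3 mod 2: every variable appears an even number of times on the left, so the left side is 0.
But the right sides sum to 1 (mod 2). 0 ≠ 1 — the system is inconsistent.

Unsatisfiable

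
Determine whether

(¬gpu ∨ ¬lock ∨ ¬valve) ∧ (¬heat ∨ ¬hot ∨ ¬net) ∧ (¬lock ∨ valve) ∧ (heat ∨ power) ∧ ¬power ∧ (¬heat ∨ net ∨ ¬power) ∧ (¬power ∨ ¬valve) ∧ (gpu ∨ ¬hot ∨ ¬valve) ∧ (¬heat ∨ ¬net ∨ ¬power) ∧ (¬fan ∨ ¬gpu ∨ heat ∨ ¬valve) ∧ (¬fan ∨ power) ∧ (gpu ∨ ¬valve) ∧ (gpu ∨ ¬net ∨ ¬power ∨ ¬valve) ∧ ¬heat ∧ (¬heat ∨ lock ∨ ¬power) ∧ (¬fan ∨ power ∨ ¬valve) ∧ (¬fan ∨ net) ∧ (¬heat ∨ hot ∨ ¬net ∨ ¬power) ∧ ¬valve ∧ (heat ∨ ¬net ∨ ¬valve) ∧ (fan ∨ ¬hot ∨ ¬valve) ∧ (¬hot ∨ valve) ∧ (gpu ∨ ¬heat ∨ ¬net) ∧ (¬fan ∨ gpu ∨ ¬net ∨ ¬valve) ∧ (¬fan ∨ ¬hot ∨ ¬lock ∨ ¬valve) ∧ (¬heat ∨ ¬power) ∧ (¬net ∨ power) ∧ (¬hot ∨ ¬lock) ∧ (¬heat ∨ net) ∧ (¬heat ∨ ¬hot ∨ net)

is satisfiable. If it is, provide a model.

Case power = True:
  Clause (¬power) is falsified — contradiction.
Case power = False:
  (heat ∨ power) forces heat = True.
  Clause (¬heat) is falsified — contradiction.
Both cases fail, so the formula is unsatisfiable.

UNSATISFIABLE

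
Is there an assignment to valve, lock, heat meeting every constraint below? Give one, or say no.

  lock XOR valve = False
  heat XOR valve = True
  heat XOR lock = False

Adding constraints 1, 2, 3 mod 2: every variable appears an even number of times on the left, so the left side is 0.
But the right sides sum to 1 (mod 2). 0 ≠ 1 — the system is inconsistent.

Unsatisfiable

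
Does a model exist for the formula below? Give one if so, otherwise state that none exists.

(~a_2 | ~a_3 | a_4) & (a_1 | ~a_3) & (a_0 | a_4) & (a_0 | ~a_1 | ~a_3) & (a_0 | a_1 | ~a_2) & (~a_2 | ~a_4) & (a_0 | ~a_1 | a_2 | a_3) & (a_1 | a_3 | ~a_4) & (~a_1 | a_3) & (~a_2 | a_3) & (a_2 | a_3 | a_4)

a_0: True, a_1: True, a_2: False, a_3: True, a_4: False

Set a_0 = True.
Try a_1 = False:
  (a_1 | ~a_3) forces a_3 = False.
  (a_1 | a_3 | ~a_4) forces a_4 = False.
  (~a_2 | a_3) forces a_2 = False.
  clause (a_2 | a_3 | a_4) is falsified — backtrack.
So a_1 = True.
  then (~a_1 | a_3) forces a_3 = True.
Set a_2 = False.
Set a_4 = False.
All clauses satisfied.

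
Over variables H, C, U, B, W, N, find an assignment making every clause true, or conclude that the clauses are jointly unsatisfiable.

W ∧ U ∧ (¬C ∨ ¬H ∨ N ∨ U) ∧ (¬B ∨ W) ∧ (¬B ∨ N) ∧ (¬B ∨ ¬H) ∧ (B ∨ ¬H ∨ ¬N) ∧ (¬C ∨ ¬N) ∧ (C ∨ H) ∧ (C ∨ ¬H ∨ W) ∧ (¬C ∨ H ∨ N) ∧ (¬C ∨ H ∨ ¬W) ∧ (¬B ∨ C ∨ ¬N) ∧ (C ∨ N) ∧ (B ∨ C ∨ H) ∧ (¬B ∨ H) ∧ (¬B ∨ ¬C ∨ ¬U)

H: True, C: True, U: True, B: False, W: True, N: False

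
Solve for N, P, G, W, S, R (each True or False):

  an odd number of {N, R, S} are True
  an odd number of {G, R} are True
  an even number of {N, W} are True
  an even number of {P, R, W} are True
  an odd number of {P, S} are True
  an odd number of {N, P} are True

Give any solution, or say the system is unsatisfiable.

N=F; P=T; G=F; W=F; S=F; R=T

{N, R, S}: 1 true → odd ✓
{G, R}: 1 true → odd ✓
{N, W}: 0 true → even ✓
{P, R, W}: 2 true → even ✓
{P, S}: 1 true → odd ✓
{N, P}: 1 true → odd ✓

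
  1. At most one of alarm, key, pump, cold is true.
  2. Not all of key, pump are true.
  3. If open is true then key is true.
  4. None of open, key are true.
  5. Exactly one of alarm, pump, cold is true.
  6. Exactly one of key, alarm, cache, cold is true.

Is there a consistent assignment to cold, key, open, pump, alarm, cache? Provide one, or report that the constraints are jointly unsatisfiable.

cold=F, key=F, open=F, pump=T, alarm=F, cache=T

  (1) {alarm, key, pump, cold}: 1 true — at most one ✓
  (2) {key, pump}: 1/2 true — not all ✓
  (3) open=F ⇒ key: vacuous ✓
  (4) {open, key}: 0 true — none ✓
  (5) {alarm, pump, cold}: 1 true — exactly one ✓
  (6) {key, alarm, cache, cold}: 1 true — exactly one ✓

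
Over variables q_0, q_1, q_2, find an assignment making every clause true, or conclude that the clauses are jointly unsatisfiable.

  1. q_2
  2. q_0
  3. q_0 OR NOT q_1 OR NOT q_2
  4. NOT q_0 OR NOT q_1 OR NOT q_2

q_0 = True, q_1 = False, q_2 = True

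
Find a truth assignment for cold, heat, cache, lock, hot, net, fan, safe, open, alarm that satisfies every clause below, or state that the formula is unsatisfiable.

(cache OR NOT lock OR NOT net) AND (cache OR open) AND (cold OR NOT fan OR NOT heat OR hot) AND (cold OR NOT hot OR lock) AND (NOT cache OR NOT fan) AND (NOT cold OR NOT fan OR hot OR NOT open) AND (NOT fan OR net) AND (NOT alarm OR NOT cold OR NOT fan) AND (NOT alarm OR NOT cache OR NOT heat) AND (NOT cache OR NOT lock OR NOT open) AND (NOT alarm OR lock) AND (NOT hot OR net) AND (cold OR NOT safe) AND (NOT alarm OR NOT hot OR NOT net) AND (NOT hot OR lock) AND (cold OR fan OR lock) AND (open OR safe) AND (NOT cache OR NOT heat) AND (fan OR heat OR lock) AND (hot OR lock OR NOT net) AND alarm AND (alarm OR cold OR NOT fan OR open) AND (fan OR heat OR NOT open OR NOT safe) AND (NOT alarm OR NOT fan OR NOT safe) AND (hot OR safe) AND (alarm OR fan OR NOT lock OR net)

cold: True, heat: False, cache: True, lock: True, hot: False, net: True, fan: False, safe: True, open: False, alarm: True

Unit clause (alarm) forces alarm = True.
In (NOT alarm OR lock) only lock is left, so lock = True.
Set cold = True.
  then (NOT alarm OR NOT cold OR NOT fan) forces fan = False.
Set heat = False.
Try cache = False:
  (cache OR NOT lock OR NOT net) forces net = False.
  (cache OR open) forces open = True.
  (NOT hot OR net) forces hot = False.
  (fan OR heat OR NOT open OR NOT safe) forces safe = False.
  clause (hot OR safe) is falsified — backtrack.
So cache = True.
  then (NOT cache OR NOT lock OR NOT open) forces open = False.
  then (open OR safe) forces safe = True.
Set hot = False.
Set net = True.
All clauses satisfied.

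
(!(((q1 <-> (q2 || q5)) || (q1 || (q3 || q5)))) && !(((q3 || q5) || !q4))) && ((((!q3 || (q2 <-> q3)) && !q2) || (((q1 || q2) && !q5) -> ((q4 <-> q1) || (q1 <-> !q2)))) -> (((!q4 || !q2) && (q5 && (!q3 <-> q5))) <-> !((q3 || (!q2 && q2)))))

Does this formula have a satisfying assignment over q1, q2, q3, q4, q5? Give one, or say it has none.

UNSATISFIABLE

Case q5 = True: the conjunct !(((q1 <-> (q2 || q5)) || (q1 || (q3 || q5)))) becomes !((q1 || True)) = False.
Case q5 = False: the formula simplifies to (!(((q1 <-> q2) || (q1 || q3))) && !((q3 || !q4))) && ((((!q3 || (q2 <-> q3)) && !q2) || ((q1 || q2) -> ((q4 <-> q1) || (q1 <-> !q2)))) -> (q3 || (!q2 && q2))).
  q3 = True: the conjunct !(((q1 <-> q2) || (q1 || q3))) becomes !(((q1 <-> q2) || True)) = False.
  q3 = False: simplifies to (!(((q1 <-> q2) || q1)) && !(!q4)) && ((!q2 || ((q1 || q2) -> ((q4 <-> q1) || (q1 <-> !q2)))) -> (!q2 && q2)).
    q2 = True: simplifies to (!((q1 || q1)) && !(!q4)) && !(((q4 <-> q1) || !q1)).
      q1 = True: the conjunct !((q1 || q1)) becomes !((True || True)) = False.
      q1 = False: the conjunct !(((q4 <-> q1) || !q1)) becomes !((!q4 || True)) = False.
    q2 = False: the conjunct (!q2 || ((q1 || q2) -> ((q4 <-> q1) || (q1 <-> !q2)))) -> (!q2 && q2) becomes (True || (q1 -> ((q4 <-> q1) || q1))) -> (True && False) = False.
Both cases fail — unsatisfiable.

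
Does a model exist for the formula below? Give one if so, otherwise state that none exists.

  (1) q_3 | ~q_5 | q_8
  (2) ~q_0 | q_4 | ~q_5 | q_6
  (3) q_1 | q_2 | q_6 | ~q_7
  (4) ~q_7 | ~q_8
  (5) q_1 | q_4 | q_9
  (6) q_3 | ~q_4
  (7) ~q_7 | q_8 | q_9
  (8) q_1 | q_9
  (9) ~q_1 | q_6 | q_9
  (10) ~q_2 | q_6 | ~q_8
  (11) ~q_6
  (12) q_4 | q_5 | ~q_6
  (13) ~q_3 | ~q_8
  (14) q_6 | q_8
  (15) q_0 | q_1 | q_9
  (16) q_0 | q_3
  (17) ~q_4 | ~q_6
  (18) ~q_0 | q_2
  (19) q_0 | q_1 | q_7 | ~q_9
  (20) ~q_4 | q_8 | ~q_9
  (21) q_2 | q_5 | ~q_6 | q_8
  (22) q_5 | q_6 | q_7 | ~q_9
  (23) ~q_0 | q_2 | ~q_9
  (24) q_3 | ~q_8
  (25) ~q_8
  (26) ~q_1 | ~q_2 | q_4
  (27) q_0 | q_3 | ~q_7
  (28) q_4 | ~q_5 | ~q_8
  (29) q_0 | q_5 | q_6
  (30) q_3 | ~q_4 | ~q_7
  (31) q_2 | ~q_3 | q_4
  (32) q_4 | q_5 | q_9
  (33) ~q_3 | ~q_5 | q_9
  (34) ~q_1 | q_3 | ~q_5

No satisfying assignment exists.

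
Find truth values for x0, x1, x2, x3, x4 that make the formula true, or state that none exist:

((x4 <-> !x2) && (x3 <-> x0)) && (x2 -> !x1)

x0: False, x1: True, x2: False, x3: False, x4: True

  (x4 <-> !x2) && (x3 <-> x0) = True
    x4 <-> !x2 = True
      !x2 = True
    x3 <-> x0 = True
  x2 -> !x1 = True
    !x1 = False
Both conjuncts True, so the formula holds.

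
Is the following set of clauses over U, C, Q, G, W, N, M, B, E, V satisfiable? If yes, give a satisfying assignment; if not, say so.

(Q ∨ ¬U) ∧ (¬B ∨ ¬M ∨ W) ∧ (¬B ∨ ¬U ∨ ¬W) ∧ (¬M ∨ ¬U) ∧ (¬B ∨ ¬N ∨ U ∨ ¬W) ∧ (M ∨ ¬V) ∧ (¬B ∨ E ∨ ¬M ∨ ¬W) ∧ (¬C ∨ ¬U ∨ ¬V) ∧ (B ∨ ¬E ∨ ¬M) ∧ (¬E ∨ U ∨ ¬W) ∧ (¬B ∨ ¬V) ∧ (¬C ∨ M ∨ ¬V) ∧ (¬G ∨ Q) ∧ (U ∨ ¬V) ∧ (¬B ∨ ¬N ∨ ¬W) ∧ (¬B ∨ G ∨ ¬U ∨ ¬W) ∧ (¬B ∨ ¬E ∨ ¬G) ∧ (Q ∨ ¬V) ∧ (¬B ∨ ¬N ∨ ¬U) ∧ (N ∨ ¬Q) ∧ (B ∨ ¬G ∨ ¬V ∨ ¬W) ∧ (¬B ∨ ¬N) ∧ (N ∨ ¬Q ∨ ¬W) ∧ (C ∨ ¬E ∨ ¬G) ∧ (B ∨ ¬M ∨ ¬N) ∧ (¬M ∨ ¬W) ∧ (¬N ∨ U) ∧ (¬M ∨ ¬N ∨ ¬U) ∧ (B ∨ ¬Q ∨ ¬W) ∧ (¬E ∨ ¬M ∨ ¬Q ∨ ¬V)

U = True, C = False, Q = True, G = False, W = False, N = True, M = False, B = False, E = True, V = False

Set U = True.
  then (Q ∨ ¬U) forces Q = True.
  then (¬M ∨ ¬U) forces M = False.
  then (M ∨ ¬V) forces V = False.
  then (N ∨ ¬Q) forces N = True.
  then (¬B ∨ ¬N) forces B = False.
  then (B ∨ ¬Q ∨ ¬W) forces W = False.
Set C = False.
Set G = False.
Set E = True.
All clauses satisfied.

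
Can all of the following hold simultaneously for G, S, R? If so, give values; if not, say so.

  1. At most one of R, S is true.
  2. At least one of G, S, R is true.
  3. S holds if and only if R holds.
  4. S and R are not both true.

G = True, S = False, R = False

  (1) {R, S}: 0 true — at most one ✓
  (2) {G, S, R}: 1 true — at least one ✓
  (3) S=F, R=F — same ✓
  (4) S=F, R=F — not both ✓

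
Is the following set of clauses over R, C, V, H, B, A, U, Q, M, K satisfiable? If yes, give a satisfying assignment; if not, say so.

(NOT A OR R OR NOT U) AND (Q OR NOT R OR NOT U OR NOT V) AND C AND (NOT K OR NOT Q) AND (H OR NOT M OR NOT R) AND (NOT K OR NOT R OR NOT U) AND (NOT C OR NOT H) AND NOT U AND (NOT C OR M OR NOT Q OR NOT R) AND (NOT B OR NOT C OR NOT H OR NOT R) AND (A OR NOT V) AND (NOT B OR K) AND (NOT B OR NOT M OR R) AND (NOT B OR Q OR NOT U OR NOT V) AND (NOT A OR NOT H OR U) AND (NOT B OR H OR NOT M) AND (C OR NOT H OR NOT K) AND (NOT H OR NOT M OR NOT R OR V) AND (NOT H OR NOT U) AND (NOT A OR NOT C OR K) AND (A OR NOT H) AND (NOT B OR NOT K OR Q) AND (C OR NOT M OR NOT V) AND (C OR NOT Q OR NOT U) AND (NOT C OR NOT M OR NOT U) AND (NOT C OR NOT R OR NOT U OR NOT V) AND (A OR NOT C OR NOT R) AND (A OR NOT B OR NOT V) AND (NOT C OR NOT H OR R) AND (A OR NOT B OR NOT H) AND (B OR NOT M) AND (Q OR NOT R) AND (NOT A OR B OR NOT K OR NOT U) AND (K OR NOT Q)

Unit clause (C) forces C = True.
In (NOT C OR NOT H) only NOT H is left, so H = False.
Unit clause (NOT U) forces U = False.
Try R = True:
  (H OR NOT M OR NOT R) forces M = False.
  (NOT C OR M OR NOT Q OR NOT R) forces Q = False.
  clause (Q OR NOT R) is falsified — backtrack.
So R = False.
Set V = False.
Set B = False.
  then (B OR NOT M) forces M = False.
Set A = True.
  then (NOT A OR NOT C OR K) forces K = True.
  then (NOT K OR NOT Q) forces Q = False.
All clauses satisfied.

R=F, C=T, V=F, H=F, B=F, A=T, U=F, Q=F, M=F, K=T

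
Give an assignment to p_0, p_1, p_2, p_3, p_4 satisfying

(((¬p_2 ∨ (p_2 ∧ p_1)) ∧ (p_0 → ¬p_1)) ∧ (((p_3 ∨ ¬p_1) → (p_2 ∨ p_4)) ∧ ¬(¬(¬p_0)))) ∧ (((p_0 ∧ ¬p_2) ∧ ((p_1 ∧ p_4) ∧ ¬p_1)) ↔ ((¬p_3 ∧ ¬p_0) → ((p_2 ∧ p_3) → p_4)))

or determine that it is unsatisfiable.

The conjunct ((p_0 ∧ ¬p_2) ∧ ((p_1 ∧ p_4) ∧ ¬p_1)) ↔ ((¬p_3 ∧ ¬p_0) → ((p_2 ∧ p_3) → p_4)) is unsatisfiable on its own:
  p_0 = True: simplifies to ¬p_2 ∧ ((p_1 ∧ p_4) ∧ ¬p_1).
    p_1 = True: the conjunct ¬p_1 is False.
    p_1 = False: the conjunct p_1 is False.
  p_0 = False: simplifies to ¬((¬p_3 → ((p_2 ∧ p_3) → p_4))).
    p_3 = True: this becomes ¬((False → (p_2 → p_4))) = False.
    p_3 = False: this becomes ¬((True → True)) = False.
So the whole conjunction is unsatisfiable.

The formula is unsatisfiable.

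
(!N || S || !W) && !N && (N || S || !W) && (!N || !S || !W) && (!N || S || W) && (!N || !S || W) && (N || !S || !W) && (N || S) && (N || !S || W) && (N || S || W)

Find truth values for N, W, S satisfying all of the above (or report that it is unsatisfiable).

Unsatisfiable

Case N = True:
  Clause (!N) is falsified — contradiction.
Case N = False:
  (N || S) forces S = True.
  (N || !S || !W) forces W = False.
  Clause (N || !S || W) is falsified — contradiction.
Both cases fail, so the formula is unsatisfiable.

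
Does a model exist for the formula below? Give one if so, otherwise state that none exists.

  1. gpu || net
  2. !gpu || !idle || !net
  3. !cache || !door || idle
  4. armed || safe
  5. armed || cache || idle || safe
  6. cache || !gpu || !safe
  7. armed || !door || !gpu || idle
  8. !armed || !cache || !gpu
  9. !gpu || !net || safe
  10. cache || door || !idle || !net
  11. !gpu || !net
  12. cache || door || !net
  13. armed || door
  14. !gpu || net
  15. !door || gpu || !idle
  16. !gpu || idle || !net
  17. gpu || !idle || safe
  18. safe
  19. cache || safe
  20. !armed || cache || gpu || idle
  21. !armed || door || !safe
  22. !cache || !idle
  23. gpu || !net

Case net = True:
  (!gpu || !net) forces gpu = False.
  Clause (gpu || !net) is falsified — contradiction.
Case net = False:
  (gpu || net) forces gpu = True.
  Clause (!gpu || net) is falsified — contradiction.
Both cases fail, so the formula is unsatisfiable.

The formula is unsatisfiable.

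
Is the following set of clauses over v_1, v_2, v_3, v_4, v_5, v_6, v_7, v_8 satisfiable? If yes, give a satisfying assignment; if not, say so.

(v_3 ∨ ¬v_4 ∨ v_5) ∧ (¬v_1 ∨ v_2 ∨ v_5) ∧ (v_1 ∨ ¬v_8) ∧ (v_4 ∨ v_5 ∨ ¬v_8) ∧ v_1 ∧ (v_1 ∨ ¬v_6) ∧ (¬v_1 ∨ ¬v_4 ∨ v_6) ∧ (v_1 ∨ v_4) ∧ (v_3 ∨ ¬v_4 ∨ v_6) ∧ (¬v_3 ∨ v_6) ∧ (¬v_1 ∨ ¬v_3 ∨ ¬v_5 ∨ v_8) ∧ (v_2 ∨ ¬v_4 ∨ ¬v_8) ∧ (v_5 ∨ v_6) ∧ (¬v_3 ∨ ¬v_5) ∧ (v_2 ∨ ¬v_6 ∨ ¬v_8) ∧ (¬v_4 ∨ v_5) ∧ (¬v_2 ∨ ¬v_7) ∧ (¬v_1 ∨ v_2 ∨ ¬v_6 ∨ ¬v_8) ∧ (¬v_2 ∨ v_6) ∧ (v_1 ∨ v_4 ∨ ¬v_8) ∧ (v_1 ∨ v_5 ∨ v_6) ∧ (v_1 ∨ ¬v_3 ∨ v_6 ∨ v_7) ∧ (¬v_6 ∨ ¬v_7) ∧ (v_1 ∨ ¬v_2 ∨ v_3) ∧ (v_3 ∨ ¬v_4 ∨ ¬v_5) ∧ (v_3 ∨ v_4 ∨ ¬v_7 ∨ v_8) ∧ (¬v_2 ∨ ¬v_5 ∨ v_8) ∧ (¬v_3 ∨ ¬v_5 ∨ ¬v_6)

Unit clause (v_1) forces v_1 = True.
Set v_2 = False.
  then (¬v_1 ∨ v_2 ∨ v_5) forces v_5 = True.
  then (¬v_3 ∨ ¬v_5) forces v_3 = False.
  then (v_3 ∨ ¬v_4 ∨ ¬v_5) forces v_4 = False.
Set v_6 = True.
  then (v_2 ∨ ¬v_6 ∨ ¬v_8) forces v_8 = False.
  then (¬v_6 ∨ ¬v_7) forces v_7 = False.
All clauses satisfied.

v_1: True, v_2: False, v_3: False, v_4: False, v_5: True, v_6: True, v_7: False, v_8: False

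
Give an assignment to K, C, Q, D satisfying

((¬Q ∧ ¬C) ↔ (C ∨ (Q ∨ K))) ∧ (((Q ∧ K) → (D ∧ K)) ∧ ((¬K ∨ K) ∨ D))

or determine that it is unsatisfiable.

K=T, C=F, Q=F, D=F

  (¬Q ∧ ¬C) ↔ (C ∨ (Q ∨ K)) = True
    ¬Q ∧ ¬C = True
      ¬Q = True
      ¬C = True
    C ∨ (Q ∨ K) = True
      Q ∨ K = True
  ((Q ∧ K) → (D ∧ K)) ∧ ((¬K ∨ K) ∨ D) = True
    (Q ∧ K) → (D ∧ K) = True
      Q ∧ K = False
      D ∧ K = False
    (¬K ∨ K) ∨ D = True
      ¬K ∨ K = True
        ¬K = False
Both conjuncts True, so the formula holds.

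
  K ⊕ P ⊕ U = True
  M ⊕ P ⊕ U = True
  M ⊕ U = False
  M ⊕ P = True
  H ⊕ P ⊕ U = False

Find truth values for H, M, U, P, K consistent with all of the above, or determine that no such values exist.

H = True; M = False; U = False; P = True; K = False

K ⊕ P ⊕ U = F ⊕ T ⊕ F = True ✓
M ⊕ P ⊕ U = F ⊕ T ⊕ F = True ✓
M ⊕ U = F ⊕ F = False ✓
M ⊕ P = F ⊕ T = True ✓
H ⊕ P ⊕ U = T ⊕ T ⊕ F = False ✓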